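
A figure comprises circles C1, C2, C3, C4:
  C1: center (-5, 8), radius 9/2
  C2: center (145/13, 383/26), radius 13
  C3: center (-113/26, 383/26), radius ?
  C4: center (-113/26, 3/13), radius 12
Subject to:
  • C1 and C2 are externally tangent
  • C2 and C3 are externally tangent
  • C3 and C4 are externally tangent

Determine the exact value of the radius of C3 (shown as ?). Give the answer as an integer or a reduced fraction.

5/2

1. [ext C2·C3]  r_C3² + 26r_C3 − 285/4 = 0  ⇒  r_C3 = 5/2 (r>0 drops 1)
2. [ext C3·C4]  r_C3² + 24r_C3 − 265/4 = 0  ⇒  r_C3 = 5/2 (r>0 drops 1)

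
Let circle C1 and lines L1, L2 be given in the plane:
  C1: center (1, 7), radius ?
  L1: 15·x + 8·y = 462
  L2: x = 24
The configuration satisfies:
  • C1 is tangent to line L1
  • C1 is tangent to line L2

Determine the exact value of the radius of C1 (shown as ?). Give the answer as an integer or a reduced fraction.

1. [C1‖L1]  r_C1² − 529 = 0  ⇒  r_C1 = 23 (r>0 drops 1)
2. [C1‖L2]  r_C1² − 529 = 0  ⇒  r_C1 = 23 (r>0 drops 1)

23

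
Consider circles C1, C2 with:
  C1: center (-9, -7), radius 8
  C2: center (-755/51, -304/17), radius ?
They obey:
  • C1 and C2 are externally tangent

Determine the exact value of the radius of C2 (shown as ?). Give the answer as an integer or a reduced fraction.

13/3

1. [ext C1·C2]  r_C2² + 16r_C2 − 793/9 = 0  ⇒  r_C2 = 13/3 (r>0 drops 1)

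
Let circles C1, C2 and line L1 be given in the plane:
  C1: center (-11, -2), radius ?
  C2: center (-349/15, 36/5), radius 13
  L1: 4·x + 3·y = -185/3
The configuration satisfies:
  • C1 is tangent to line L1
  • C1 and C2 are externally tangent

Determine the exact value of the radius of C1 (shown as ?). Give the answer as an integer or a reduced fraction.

7/3

1. [C1‖L1]  r_C1² − 49/9 = 0  ⇒  r_C1 = 7/3 (r>0 drops 1)
2. [ext C1·C2]  r_C1² + 26r_C1 − 595/9 = 0  ⇒  r_C1 = 7/3 (r>0 drops 1)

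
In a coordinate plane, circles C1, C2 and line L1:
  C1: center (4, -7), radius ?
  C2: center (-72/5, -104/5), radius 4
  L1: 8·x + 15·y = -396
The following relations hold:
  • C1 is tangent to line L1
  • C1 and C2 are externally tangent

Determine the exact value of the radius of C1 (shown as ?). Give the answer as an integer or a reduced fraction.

1. [C1‖L1]  r_C1² − 361 = 0  ⇒  r_C1 = 19 (r>0 drops 1)
2. [ext C1·C2]  r_C1² + 8r_C1 − 513 = 0  ⇒  r_C1 = 19 (r>0 drops 1)

19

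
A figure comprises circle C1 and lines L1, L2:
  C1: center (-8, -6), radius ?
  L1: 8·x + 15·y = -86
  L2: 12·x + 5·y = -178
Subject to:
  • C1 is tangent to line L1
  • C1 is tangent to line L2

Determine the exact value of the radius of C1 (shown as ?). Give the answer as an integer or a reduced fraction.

4

1. [C1‖L1]  r_C1² − 16 = 0  ⇒  r_C1 = 4 (r>0 drops 1)
2. [C1‖L2]  r_C1² − 16 = 0  ⇒  r_C1 = 4 (r>0 drops 1)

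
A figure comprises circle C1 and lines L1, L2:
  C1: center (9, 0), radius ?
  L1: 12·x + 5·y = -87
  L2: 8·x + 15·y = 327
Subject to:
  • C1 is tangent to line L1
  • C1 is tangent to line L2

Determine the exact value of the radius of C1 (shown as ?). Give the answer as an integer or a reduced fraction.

1. [C1‖L1]  r_C1² − 225 = 0  ⇒  r_C1 = 15 (r>0 drops 1)
2. [C1‖L2]  r_C1² − 225 = 0  ⇒  r_C1 = 15 (r>0 drops 1)

15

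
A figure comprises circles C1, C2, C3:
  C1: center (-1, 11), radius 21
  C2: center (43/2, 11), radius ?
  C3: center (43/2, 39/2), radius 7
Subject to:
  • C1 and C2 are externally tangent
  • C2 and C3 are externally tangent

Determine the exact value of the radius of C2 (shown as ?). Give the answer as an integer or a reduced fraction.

3/2

1. [ext C1·C2]  r_C2² + 42r_C2 − 261/4 = 0  ⇒  r_C2 = 3/2 (r>0 drops 1)
2. [ext C2·C3]  r_C2² + 14r_C2 − 93/4 = 0  ⇒  r_C2 = 3/2 (r>0 drops 1)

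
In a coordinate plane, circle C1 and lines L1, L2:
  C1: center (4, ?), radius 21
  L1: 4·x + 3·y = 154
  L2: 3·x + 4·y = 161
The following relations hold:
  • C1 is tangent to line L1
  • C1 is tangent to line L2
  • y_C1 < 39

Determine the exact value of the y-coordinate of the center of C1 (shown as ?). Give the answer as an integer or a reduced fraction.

11

1. [C1‖L1]  y_C1² − 92y_C1 + 891 = 0  ⇒  y_C1 = 11 or 81
2. [C1‖L2]  y_C1² − (149/2)y_C1 + 1397/2 = 0  ⇒  y_C1 = 11 or 127/2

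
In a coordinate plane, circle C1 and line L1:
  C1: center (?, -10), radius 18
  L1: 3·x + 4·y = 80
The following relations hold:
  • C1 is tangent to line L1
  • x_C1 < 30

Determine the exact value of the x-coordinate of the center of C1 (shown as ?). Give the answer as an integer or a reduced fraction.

10

1. [C1‖L1]  x_C1² − 80x_C1 + 700 = 0  ⇒  x_C1 = 10 or 70
2. given x_C1 < 30: keep 10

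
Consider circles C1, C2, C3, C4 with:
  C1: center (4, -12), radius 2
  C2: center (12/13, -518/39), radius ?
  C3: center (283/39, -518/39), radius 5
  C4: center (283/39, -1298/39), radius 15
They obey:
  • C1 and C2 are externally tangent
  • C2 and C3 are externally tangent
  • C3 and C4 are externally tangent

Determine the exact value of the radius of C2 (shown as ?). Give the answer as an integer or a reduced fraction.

4/3

1. [ext C1·C2]  r_C2² + 4r_C2 − 64/9 = 0  ⇒  r_C2 = 4/3 (r>0 drops 1)
2. [ext C2·C3]  r_C2² + 10r_C2 − 136/9 = 0  ⇒  r_C2 = 4/3 (r>0 drops 1)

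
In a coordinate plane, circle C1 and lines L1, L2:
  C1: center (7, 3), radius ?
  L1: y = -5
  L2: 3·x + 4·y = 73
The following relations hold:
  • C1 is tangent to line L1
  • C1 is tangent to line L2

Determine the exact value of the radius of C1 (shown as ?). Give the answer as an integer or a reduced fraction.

1. [C1‖L1]  r_C1² − 64 = 0  ⇒  r_C1 = 8 (r>0 drops 1)
2. [C1‖L2]  r_C1² − 64 = 0  ⇒  r_C1 = 8 (r>0 drops 1)

8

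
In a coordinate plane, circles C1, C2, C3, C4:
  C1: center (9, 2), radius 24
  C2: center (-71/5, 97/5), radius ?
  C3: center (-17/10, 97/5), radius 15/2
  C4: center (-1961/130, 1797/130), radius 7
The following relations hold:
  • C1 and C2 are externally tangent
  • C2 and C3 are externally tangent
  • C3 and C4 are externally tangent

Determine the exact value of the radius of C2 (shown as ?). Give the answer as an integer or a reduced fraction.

1. [ext C1·C2]  r_C2² + 48r_C2 − 265 = 0  ⇒  r_C2 = 5 (r>0 drops 1)
2. [ext C2·C3]  r_C2² + 15r_C2 − 100 = 0  ⇒  r_C2 = 5 (r>0 drops 1)

5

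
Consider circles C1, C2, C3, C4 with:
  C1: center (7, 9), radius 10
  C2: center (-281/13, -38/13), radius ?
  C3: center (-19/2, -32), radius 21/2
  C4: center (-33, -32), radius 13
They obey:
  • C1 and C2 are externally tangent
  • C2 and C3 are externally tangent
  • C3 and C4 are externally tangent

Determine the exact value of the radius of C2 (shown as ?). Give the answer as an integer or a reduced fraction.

1. [ext C1·C2]  r_C2² + 20r_C2 − 861 = 0  ⇒  r_C2 = 21 (r>0 drops 1)
2. [ext C2·C3]  r_C2² + 21r_C2 − 882 = 0  ⇒  r_C2 = 21 (r>0 drops 1)

21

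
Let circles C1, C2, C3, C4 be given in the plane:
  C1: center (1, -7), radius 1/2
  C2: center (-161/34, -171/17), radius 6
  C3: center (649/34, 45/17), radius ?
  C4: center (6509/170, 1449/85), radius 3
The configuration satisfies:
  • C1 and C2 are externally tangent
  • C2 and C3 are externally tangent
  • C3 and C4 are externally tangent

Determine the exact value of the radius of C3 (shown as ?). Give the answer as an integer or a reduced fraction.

1. [ext C2·C3]  r_C3² + 12r_C3 − 693 = 0  ⇒  r_C3 = 21 (r>0 drops 1)
2. [ext C3·C4]  r_C3² + 6r_C3 − 567 = 0  ⇒  r_C3 = 21 (r>0 drops 1)

21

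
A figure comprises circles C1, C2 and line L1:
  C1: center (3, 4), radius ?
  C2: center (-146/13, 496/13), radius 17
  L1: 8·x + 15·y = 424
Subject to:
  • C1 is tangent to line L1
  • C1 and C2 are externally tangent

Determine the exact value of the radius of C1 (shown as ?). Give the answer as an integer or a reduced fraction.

20

1. [C1‖L1]  r_C1² − 400 = 0  ⇒  r_C1 = 20 (r>0 drops 1)
2. [ext C1·C2]  r_C1² + 34r_C1 − 1080 = 0  ⇒  r_C1 = 20 (r>0 drops 1)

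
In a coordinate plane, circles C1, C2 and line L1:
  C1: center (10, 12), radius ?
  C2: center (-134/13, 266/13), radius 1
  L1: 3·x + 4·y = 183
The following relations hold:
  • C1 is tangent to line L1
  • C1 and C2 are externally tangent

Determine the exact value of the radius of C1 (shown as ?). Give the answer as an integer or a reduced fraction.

1. [C1‖L1]  r_C1² − 441 = 0  ⇒  r_C1 = 21 (r>0 drops 1)
2. [ext C1·C2]  r_C1² + 2r_C1 − 483 = 0  ⇒  r_C1 = 21 (r>0 drops 1)

21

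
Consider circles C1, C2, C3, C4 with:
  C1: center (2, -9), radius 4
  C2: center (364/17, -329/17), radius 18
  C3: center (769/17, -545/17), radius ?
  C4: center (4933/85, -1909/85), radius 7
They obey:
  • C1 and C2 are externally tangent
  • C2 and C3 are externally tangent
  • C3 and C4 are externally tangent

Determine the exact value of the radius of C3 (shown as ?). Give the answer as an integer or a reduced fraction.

9

1. [ext C2·C3]  r_C3² + 36r_C3 − 405 = 0  ⇒  r_C3 = 9 (r>0 drops 1)
2. [ext C3·C4]  r_C3² + 14r_C3 − 207 = 0  ⇒  r_C3 = 9 (r>0 drops 1)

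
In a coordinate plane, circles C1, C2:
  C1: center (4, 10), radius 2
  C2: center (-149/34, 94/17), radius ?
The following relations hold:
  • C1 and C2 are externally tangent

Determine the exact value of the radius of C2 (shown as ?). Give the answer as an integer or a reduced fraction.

15/2

1. [ext C1·C2]  r_C2² + 4r_C2 − 345/4 = 0  ⇒  r_C2 = 15/2 (r>0 drops 1)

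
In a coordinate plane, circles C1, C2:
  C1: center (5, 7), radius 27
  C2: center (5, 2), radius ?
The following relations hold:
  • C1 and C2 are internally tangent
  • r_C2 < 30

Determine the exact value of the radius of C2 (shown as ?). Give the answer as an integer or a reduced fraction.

22

1. [int C1,C2]  r_C2² − 54r_C2 + 704 = 0  ⇒  r_C2 = 22 or 32
2. given r_C2 < 30: keep 22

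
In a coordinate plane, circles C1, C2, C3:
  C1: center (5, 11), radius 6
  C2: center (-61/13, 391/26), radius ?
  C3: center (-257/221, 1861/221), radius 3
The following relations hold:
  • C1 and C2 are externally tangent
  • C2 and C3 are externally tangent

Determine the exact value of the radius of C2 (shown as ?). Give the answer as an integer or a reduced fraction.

1. [ext C1·C2]  r_C2² + 12r_C2 − 297/4 = 0  ⇒  r_C2 = 9/2 (r>0 drops 1)
2. [ext C2·C3]  r_C2² + 6r_C2 − 189/4 = 0  ⇒  r_C2 = 9/2 (r>0 drops 1)

9/2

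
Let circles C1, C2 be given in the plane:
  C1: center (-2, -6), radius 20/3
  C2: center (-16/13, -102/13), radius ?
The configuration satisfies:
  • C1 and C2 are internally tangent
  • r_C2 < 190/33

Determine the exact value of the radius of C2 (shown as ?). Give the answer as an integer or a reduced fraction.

14/3

1. [int C1,C2]  r_C2² − (40/3)r_C2 + 364/9 = 0  ⇒  r_C2 = 14/3 or 26/3
2. given r_C2 < 190/33: keep 14/3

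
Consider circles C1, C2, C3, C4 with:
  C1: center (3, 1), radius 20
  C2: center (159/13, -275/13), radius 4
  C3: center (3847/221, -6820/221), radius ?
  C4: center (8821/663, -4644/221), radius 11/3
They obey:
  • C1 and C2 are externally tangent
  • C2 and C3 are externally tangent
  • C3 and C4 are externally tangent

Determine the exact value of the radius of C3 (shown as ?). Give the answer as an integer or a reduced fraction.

7

1. [ext C2·C3]  r_C3² + 8r_C3 − 105 = 0  ⇒  r_C3 = 7 (r>0 drops 1)
2. [ext C3·C4]  r_C3² + (22/3)r_C3 − 301/3 = 0  ⇒  r_C3 = 7 (r>0 drops 1)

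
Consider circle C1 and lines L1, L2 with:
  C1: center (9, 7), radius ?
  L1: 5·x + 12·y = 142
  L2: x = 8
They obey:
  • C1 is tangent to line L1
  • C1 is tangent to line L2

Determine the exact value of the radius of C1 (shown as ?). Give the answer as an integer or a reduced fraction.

1. [C1‖L1]  r_C1² − 1 = 0  ⇒  r_C1 = 1 (r>0 drops 1)
2. [C1‖L2]  r_C1² − 1 = 0  ⇒  r_C1 = 1 (r>0 drops 1)

1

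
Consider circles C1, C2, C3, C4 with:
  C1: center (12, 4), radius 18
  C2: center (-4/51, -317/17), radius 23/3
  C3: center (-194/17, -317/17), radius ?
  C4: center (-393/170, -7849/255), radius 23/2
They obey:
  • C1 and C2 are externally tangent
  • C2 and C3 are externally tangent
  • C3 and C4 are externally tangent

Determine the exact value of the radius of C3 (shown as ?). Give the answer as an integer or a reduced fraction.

1. [ext C2·C3]  r_C3² + (46/3)r_C3 − 209/3 = 0  ⇒  r_C3 = 11/3 (r>0 drops 1)
2. [ext C3·C4]  r_C3² + 23r_C3 − 880/9 = 0  ⇒  r_C3 = 11/3 (r>0 drops 1)

11/3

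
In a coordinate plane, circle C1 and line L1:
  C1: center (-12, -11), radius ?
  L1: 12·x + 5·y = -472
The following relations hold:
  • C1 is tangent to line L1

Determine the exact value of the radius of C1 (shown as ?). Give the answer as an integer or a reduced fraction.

21

1. [C1‖L1]  r_C1² − 441 = 0  ⇒  r_C1 = 21 (r>0 drops 1)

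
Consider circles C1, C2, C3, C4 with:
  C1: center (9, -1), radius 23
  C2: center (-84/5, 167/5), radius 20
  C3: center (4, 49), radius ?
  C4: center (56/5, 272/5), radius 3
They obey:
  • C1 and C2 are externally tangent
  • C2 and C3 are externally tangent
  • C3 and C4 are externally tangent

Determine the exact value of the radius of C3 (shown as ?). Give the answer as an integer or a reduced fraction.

6

1. [ext C2·C3]  r_C3² + 40r_C3 − 276 = 0  ⇒  r_C3 = 6 (r>0 drops 1)
2. [ext C3·C4]  r_C3² + 6r_C3 − 72 = 0  ⇒  r_C3 = 6 (r>0 drops 1)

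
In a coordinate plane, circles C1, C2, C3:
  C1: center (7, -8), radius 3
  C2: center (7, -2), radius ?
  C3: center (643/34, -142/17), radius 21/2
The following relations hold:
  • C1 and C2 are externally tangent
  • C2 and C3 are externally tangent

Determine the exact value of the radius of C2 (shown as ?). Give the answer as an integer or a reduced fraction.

3

1. [ext C1·C2]  r_C2² + 6r_C2 − 27 = 0  ⇒  r_C2 = 3 (r>0 drops 1)
2. [ext C2·C3]  r_C2² + 21r_C2 − 72 = 0  ⇒  r_C2 = 3 (r>0 drops 1)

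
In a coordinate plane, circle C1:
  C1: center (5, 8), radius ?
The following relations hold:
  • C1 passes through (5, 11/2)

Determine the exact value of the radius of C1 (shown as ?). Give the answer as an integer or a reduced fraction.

5/2

1. [C1∋P]  r_C1² − 25/4 = 0  ⇒  r_C1 = 5/2 (r>0 drops 1)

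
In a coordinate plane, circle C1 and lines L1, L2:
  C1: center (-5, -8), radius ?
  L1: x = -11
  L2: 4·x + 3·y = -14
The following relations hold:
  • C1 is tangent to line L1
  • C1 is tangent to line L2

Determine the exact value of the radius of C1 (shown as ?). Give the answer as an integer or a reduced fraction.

1. [C1‖L1]  r_C1² − 36 = 0  ⇒  r_C1 = 6 (r>0 drops 1)
2. [C1‖L2]  r_C1² − 36 = 0  ⇒  r_C1 = 6 (r>0 drops 1)

6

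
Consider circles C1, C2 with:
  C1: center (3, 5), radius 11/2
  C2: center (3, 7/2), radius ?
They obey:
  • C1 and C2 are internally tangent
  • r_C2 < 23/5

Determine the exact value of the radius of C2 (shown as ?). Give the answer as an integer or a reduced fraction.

1. [int C1,C2]  r_C2² − 11r_C2 + 28 = 0  ⇒  r_C2 = 4 or 7
2. given r_C2 < 23/5: keep 4

4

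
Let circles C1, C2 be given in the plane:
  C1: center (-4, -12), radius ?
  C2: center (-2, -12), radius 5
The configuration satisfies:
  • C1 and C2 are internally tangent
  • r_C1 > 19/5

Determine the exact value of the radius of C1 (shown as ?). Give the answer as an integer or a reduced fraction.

7

1. [int C1,C2]  r_C1² − 10r_C1 + 21 = 0  ⇒  r_C1 = 3 or 7
2. given r_C1 > 19/5: keep 7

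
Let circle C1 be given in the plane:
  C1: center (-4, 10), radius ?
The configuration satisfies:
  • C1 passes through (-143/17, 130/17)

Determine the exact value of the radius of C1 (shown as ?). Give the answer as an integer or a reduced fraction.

1. [C1∋P]  r_C1² − 25 = 0  ⇒  r_C1 = 5 (r>0 drops 1)

5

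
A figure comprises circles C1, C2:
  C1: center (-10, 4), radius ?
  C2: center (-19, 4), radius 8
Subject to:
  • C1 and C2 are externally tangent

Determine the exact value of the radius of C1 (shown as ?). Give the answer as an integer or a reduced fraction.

1

1. [ext C1·C2]  r_C1² + 16r_C1 − 17 = 0  ⇒  r_C1 = 1 (r>0 drops 1)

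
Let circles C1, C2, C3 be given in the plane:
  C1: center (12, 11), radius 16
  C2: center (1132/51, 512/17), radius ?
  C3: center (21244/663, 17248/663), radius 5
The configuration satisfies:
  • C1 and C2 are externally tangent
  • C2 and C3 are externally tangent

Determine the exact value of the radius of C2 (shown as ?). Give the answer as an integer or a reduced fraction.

1. [ext C1·C2]  r_C2² + 32r_C2 − 1921/9 = 0  ⇒  r_C2 = 17/3 (r>0 drops 1)
2. [ext C2·C3]  r_C2² + 10r_C2 − 799/9 = 0  ⇒  r_C2 = 17/3 (r>0 drops 1)

17/3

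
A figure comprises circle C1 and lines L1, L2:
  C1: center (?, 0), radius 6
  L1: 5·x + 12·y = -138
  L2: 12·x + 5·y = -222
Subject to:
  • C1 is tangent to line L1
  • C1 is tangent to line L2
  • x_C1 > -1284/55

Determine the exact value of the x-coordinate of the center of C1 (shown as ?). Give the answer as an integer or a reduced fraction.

1. [C1‖L1]  x_C1² + (276/5)x_C1 + 2592/5 = 0  ⇒  x_C1 = -216/5 or -12
2. [C1‖L2]  x_C1² + 37x_C1 + 300 = 0  ⇒  x_C1 = -25 or -12

-12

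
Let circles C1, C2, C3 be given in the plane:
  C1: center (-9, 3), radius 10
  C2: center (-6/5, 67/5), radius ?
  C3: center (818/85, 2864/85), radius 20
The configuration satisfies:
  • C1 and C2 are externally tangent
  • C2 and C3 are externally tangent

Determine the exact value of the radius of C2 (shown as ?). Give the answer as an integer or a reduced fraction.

1. [ext C1·C2]  r_C2² + 20r_C2 − 69 = 0  ⇒  r_C2 = 3 (r>0 drops 1)
2. [ext C2·C3]  r_C2² + 40r_C2 − 129 = 0  ⇒  r_C2 = 3 (r>0 drops 1)

3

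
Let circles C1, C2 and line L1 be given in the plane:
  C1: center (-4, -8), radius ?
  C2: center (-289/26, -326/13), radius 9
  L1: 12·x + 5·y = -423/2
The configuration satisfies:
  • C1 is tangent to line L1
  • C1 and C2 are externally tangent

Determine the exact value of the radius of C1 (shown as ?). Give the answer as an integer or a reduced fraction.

19/2

1. [C1‖L1]  r_C1² − 361/4 = 0  ⇒  r_C1 = 19/2 (r>0 drops 1)
2. [ext C1·C2]  r_C1² + 18r_C1 − 1045/4 = 0  ⇒  r_C1 = 19/2 (r>0 drops 1)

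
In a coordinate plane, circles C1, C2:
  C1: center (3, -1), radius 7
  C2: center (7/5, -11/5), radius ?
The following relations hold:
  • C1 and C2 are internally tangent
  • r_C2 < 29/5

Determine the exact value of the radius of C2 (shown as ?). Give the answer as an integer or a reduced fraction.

1. [int C1,C2]  r_C2² − 14r_C2 + 45 = 0  ⇒  r_C2 = 5 or 9
2. given r_C2 < 29/5: keep 5

5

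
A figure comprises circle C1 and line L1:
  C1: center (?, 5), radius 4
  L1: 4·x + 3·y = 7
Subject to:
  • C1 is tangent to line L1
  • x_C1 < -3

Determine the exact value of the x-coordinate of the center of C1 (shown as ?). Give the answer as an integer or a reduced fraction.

1. [C1‖L1]  x_C1² + 4x_C1 − 21 = 0  ⇒  x_C1 = -7 or 3
2. given x_C1 < -3: keep -7

-7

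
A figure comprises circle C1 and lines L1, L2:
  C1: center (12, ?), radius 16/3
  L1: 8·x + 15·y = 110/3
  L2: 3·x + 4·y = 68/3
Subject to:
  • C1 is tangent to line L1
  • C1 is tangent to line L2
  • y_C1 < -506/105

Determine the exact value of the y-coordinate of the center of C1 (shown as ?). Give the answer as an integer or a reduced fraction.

-10

1. [C1‖L1]  y_C1² + (356/45)y_C1 − 188/9 = 0  ⇒  y_C1 = -10 or 94/45
2. [C1‖L2]  y_C1² + (20/3)y_C1 − 100/3 = 0  ⇒  y_C1 = -10 or 10/3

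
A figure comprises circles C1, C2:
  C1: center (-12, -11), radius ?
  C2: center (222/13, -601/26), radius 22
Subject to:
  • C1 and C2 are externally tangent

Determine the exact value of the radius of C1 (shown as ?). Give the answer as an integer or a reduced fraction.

19/2

1. [ext C1·C2]  r_C1² + 44r_C1 − 2033/4 = 0  ⇒  r_C1 = 19/2 (r>0 drops 1)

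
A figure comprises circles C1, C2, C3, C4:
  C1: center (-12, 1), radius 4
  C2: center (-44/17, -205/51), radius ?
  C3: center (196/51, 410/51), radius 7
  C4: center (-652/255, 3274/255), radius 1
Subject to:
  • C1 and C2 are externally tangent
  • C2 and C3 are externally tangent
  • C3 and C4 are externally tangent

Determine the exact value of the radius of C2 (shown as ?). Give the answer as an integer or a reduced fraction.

1. [ext C1·C2]  r_C2² + 8r_C2 − 880/9 = 0  ⇒  r_C2 = 20/3 (r>0 drops 1)
2. [ext C2·C3]  r_C2² + 14r_C2 − 1240/9 = 0  ⇒  r_C2 = 20/3 (r>0 drops 1)

20/3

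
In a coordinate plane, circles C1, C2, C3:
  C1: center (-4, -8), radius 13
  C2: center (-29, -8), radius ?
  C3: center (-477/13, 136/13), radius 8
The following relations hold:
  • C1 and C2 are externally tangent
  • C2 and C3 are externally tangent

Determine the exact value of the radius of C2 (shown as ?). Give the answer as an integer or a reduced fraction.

1. [ext C1·C2]  r_C2² + 26r_C2 − 456 = 0  ⇒  r_C2 = 12 (r>0 drops 1)
2. [ext C2·C3]  r_C2² + 16r_C2 − 336 = 0  ⇒  r_C2 = 12 (r>0 drops 1)

12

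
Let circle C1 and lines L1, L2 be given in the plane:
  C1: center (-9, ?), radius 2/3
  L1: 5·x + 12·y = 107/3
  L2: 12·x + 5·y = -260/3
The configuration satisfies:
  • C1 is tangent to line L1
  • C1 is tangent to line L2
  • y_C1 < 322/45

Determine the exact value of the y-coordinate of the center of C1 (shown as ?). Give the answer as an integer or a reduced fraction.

6

1. [C1‖L1]  y_C1² − (121/9)y_C1 + 134/3 = 0  ⇒  y_C1 = 6 or 67/9
2. [C1‖L2]  y_C1² − (128/15)y_C1 + 76/5 = 0  ⇒  y_C1 = 38/15 or 6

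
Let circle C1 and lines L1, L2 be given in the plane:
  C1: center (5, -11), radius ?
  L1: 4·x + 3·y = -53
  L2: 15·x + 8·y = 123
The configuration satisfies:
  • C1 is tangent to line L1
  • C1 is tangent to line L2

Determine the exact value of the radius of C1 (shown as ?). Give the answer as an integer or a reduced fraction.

1. [C1‖L1]  r_C1² − 64 = 0  ⇒  r_C1 = 8 (r>0 drops 1)
2. [C1‖L2]  r_C1² − 64 = 0  ⇒  r_C1 = 8 (r>0 drops 1)

8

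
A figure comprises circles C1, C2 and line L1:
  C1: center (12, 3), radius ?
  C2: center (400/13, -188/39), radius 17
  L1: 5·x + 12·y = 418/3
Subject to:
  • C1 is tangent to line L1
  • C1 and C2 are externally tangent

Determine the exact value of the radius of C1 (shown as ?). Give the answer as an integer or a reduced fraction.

10/3

1. [C1‖L1]  r_C1² − 100/9 = 0  ⇒  r_C1 = 10/3 (r>0 drops 1)
2. [ext C1·C2]  r_C1² + 34r_C1 − 1120/9 = 0  ⇒  r_C1 = 10/3 (r>0 drops 1)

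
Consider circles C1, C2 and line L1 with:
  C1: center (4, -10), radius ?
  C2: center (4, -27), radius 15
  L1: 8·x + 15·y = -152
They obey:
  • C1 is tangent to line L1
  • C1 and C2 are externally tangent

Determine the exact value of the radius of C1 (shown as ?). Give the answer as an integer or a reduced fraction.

2

1. [C1‖L1]  r_C1² − 4 = 0  ⇒  r_C1 = 2 (r>0 drops 1)
2. [ext C1·C2]  r_C1² + 30r_C1 − 64 = 0  ⇒  r_C1 = 2 (r>0 drops 1)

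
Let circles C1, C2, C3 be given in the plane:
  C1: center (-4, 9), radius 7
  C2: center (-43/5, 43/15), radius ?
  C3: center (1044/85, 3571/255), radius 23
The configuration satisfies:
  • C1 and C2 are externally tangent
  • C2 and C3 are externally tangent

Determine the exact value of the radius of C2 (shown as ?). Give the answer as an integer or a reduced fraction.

2/3

1. [ext C1·C2]  r_C2² + 14r_C2 − 88/9 = 0  ⇒  r_C2 = 2/3 (r>0 drops 1)
2. [ext C2·C3]  r_C2² + 46r_C2 − 280/9 = 0  ⇒  r_C2 = 2/3 (r>0 drops 1)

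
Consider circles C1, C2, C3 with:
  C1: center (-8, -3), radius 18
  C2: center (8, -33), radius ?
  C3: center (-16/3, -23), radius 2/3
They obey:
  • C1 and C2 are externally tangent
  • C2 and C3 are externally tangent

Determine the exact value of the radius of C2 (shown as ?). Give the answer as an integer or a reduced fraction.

1. [ext C1·C2]  r_C2² + 36r_C2 − 832 = 0  ⇒  r_C2 = 16 (r>0 drops 1)
2. [ext C2·C3]  r_C2² + (4/3)r_C2 − 832/3 = 0  ⇒  r_C2 = 16 (r>0 drops 1)

16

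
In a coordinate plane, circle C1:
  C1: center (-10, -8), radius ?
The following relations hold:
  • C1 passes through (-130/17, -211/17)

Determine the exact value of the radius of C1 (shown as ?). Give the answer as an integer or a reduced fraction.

1. [C1∋P]  r_C1² − 25 = 0  ⇒  r_C1 = 5 (r>0 drops 1)

5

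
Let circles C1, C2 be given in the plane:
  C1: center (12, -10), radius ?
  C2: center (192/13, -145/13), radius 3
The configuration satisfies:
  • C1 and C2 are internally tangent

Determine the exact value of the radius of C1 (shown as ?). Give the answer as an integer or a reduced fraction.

6

1. [int C1,C2]  r_C1² − 6r_C1 = 0  ⇒  r_C1 = 6 (r>0 drops 1)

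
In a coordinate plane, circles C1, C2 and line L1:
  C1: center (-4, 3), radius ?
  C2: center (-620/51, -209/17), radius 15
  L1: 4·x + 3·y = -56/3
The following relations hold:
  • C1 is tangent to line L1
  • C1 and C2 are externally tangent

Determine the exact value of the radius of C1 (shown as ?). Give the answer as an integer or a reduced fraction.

7/3

1. [C1‖L1]  r_C1² − 49/9 = 0  ⇒  r_C1 = 7/3 (r>0 drops 1)
2. [ext C1·C2]  r_C1² + 30r_C1 − 679/9 = 0  ⇒  r_C1 = 7/3 (r>0 drops 1)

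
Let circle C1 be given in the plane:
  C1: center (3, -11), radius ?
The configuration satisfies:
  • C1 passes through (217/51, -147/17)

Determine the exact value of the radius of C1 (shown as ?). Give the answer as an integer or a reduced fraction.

1. [C1∋P]  r_C1² − 64/9 = 0  ⇒  r_C1 = 8/3 (r>0 drops 1)

8/3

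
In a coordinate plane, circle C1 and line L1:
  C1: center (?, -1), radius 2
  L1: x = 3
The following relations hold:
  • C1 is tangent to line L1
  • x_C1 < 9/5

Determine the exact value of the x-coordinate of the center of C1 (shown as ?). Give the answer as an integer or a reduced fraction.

1. [C1‖L1]  x_C1² − 6x_C1 + 5 = 0  ⇒  x_C1 = 1 or 5
2. given x_C1 < 9/5: keep 1

1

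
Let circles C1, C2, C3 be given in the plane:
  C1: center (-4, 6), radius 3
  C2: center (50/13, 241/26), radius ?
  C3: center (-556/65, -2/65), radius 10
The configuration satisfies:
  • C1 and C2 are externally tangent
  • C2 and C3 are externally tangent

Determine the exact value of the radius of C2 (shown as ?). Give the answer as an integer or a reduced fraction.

1. [ext C1·C2]  r_C2² + 6r_C2 − 253/4 = 0  ⇒  r_C2 = 11/2 (r>0 drops 1)
2. [ext C2·C3]  r_C2² + 20r_C2 − 561/4 = 0  ⇒  r_C2 = 11/2 (r>0 drops 1)

11/2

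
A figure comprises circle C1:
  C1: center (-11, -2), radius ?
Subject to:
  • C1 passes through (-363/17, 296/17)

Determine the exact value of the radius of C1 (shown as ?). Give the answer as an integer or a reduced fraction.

1. [C1∋P]  r_C1² − 484 = 0  ⇒  r_C1 = 22 (r>0 drops 1)

22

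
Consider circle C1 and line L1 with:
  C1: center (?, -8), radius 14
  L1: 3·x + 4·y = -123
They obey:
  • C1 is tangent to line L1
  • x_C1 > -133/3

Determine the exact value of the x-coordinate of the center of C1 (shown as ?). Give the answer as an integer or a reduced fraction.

1. [C1‖L1]  x_C1² + (182/3)x_C1 + 1127/3 = 0  ⇒  x_C1 = -161/3 or -7
2. given x_C1 > -133/3: keep -7

-7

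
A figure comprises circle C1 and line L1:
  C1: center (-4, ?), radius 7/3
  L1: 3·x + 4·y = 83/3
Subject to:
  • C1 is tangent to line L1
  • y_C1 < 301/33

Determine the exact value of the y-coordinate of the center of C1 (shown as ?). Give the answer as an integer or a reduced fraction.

7

1. [C1‖L1]  y_C1² − (119/6)y_C1 + 539/6 = 0  ⇒  y_C1 = 7 or 77/6
2. given y_C1 < 301/33: keep 7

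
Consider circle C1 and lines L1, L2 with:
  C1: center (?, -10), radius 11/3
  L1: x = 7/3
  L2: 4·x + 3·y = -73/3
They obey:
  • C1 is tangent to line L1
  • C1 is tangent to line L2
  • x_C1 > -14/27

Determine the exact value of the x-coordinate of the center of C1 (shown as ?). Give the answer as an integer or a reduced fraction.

1. [C1‖L1]  x_C1² − (14/3)x_C1 − 8 = 0  ⇒  x_C1 = -4/3 or 6
2. [C1‖L2]  x_C1² − (17/6)x_C1 − 19 = 0  ⇒  x_C1 = -19/6 or 6

6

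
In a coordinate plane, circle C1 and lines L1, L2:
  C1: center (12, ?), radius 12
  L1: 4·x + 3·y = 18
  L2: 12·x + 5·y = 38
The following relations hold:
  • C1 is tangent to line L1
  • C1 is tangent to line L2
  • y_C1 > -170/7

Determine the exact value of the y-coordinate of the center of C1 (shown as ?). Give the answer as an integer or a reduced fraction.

10

1. [C1‖L1]  y_C1² + 20y_C1 − 300 = 0  ⇒  y_C1 = -30 or 10
2. [C1‖L2]  y_C1² + (212/5)y_C1 − 524 = 0  ⇒  y_C1 = -262/5 or 10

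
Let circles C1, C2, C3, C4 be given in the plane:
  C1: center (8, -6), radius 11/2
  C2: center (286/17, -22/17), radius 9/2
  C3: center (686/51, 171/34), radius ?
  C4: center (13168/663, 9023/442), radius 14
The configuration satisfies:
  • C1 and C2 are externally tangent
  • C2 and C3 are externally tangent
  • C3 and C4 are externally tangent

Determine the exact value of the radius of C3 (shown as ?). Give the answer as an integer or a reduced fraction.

1. [ext C2·C3]  r_C3² + 9r_C3 − 280/9 = 0  ⇒  r_C3 = 8/3 (r>0 drops 1)
2. [ext C3·C4]  r_C3² + 28r_C3 − 736/9 = 0  ⇒  r_C3 = 8/3 (r>0 drops 1)

8/3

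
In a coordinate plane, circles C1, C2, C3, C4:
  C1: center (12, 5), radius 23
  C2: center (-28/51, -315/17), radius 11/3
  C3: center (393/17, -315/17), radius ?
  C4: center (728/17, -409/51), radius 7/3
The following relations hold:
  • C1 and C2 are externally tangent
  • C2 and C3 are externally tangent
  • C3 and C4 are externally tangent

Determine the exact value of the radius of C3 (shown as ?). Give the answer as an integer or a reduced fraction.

1. [ext C2·C3]  r_C3² + (22/3)r_C3 − 1640/3 = 0  ⇒  r_C3 = 20 (r>0 drops 1)
2. [ext C3·C4]  r_C3² + (14/3)r_C3 − 1480/3 = 0  ⇒  r_C3 = 20 (r>0 drops 1)

20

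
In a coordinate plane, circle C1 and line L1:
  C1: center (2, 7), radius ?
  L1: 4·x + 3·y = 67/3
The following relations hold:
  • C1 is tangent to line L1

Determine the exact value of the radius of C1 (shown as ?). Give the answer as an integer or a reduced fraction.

1. [C1‖L1]  r_C1² − 16/9 = 0  ⇒  r_C1 = 4/3 (r>0 drops 1)

4/3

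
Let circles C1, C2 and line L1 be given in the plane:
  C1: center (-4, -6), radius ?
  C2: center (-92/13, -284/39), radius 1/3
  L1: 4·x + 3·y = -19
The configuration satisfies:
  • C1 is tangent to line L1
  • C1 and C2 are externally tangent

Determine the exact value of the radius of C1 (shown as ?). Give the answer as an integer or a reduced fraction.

1. [C1‖L1]  r_C1² − 9 = 0  ⇒  r_C1 = 3 (r>0 drops 1)
2. [ext C1·C2]  r_C1² + (2/3)r_C1 − 11 = 0  ⇒  r_C1 = 3 (r>0 drops 1)

3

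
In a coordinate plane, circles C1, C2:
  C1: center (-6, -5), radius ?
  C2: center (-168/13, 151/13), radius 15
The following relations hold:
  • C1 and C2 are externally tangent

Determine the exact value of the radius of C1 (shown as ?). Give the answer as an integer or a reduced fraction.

1. [ext C1·C2]  r_C1² + 30r_C1 − 99 = 0  ⇒  r_C1 = 3 (r>0 drops 1)

3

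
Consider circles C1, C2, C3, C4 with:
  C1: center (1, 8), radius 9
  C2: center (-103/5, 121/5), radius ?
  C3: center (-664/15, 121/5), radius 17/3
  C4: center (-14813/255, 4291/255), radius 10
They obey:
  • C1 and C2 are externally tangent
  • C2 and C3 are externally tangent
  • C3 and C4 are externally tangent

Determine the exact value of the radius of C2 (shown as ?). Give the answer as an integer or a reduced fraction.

18

1. [ext C1·C2]  r_C2² + 18r_C2 − 648 = 0  ⇒  r_C2 = 18 (r>0 drops 1)
2. [ext C2·C3]  r_C2² + (34/3)r_C2 − 528 = 0  ⇒  r_C2 = 18 (r>0 drops 1)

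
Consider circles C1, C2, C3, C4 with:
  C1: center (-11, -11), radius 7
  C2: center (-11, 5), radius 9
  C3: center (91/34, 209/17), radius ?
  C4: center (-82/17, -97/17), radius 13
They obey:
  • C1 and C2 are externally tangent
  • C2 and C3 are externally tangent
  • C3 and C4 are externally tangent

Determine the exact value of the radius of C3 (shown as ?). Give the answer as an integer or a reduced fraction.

1. [ext C2·C3]  r_C3² + 18r_C3 − 637/4 = 0  ⇒  r_C3 = 13/2 (r>0 drops 1)
2. [ext C3·C4]  r_C3² + 26r_C3 − 845/4 = 0  ⇒  r_C3 = 13/2 (r>0 drops 1)

13/2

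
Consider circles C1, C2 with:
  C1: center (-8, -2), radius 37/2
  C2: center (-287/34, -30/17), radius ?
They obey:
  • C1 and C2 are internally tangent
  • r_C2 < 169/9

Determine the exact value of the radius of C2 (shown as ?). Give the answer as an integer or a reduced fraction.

1. [int C1,C2]  r_C2² − 37r_C2 + 342 = 0  ⇒  r_C2 = 18 or 19
2. given r_C2 < 169/9: keep 18

18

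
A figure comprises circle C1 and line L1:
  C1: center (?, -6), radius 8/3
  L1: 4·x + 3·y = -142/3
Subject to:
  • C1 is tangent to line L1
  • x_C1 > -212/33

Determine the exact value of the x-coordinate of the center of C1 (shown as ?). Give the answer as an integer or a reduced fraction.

-4

1. [C1‖L1]  x_C1² + (44/3)x_C1 + 128/3 = 0  ⇒  x_C1 = -32/3 or -4
2. given x_C1 > -212/33: keep -4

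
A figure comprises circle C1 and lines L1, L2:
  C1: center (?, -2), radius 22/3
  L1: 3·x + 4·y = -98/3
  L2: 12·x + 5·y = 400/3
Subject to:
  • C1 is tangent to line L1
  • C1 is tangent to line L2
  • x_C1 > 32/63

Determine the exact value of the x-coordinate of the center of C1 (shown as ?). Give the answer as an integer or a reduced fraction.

1. [C1‖L1]  x_C1² + (148/9)x_C1 − 736/9 = 0  ⇒  x_C1 = -184/9 or 4
2. [C1‖L2]  x_C1² − (215/9)x_C1 + 716/9 = 0  ⇒  x_C1 = 4 or 179/9

4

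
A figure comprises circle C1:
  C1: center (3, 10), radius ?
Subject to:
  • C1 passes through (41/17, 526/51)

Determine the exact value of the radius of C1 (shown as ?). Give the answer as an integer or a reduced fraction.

1. [C1∋P]  r_C1² − 4/9 = 0  ⇒  r_C1 = 2/3 (r>0 drops 1)

2/3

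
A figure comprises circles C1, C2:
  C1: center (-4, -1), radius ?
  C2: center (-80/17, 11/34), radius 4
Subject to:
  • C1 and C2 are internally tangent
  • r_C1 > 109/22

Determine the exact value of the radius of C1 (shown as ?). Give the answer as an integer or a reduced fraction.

11/2

1. [int C1,C2]  r_C1² − 8r_C1 + 55/4 = 0  ⇒  r_C1 = 5/2 or 11/2
2. given r_C1 > 109/22: keep 11/2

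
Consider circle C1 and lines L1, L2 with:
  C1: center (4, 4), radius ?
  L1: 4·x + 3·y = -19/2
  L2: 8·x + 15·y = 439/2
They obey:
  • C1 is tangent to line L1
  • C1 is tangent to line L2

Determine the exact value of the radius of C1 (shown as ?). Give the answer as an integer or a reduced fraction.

1. [C1‖L1]  r_C1² − 225/4 = 0  ⇒  r_C1 = 15/2 (r>0 drops 1)
2. [C1‖L2]  r_C1² − 225/4 = 0  ⇒  r_C1 = 15/2 (r>0 drops 1)

15/2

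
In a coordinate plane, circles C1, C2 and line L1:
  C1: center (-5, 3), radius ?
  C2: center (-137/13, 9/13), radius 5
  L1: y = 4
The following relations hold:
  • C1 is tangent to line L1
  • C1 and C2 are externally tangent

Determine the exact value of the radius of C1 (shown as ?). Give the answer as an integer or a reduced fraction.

1. [C1‖L1]  r_C1² − 1 = 0  ⇒  r_C1 = 1 (r>0 drops 1)
2. [ext C1·C2]  r_C1² + 10r_C1 − 11 = 0  ⇒  r_C1 = 1 (r>0 drops 1)

1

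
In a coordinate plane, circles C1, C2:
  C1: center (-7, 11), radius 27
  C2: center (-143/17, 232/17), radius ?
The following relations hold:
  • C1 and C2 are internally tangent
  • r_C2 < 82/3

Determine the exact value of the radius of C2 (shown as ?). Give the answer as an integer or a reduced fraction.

1. [int C1,C2]  r_C2² − 54r_C2 + 720 = 0  ⇒  r_C2 = 24 or 30
2. given r_C2 < 82/3: keep 24

24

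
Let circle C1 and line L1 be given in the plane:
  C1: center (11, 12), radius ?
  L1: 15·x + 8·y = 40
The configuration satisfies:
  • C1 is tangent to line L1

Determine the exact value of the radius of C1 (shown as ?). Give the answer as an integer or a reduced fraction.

1. [C1‖L1]  r_C1² − 169 = 0  ⇒  r_C1 = 13 (r>0 drops 1)

13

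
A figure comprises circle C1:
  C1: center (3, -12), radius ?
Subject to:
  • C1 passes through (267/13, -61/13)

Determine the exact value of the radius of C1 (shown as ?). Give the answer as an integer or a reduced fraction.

1. [C1∋P]  r_C1² − 361 = 0  ⇒  r_C1 = 19 (r>0 drops 1)

19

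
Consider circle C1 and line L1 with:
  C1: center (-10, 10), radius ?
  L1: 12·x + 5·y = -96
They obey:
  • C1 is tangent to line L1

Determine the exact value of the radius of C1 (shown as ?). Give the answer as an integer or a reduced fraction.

2

1. [C1‖L1]  r_C1² − 4 = 0  ⇒  r_C1 = 2 (r>0 drops 1)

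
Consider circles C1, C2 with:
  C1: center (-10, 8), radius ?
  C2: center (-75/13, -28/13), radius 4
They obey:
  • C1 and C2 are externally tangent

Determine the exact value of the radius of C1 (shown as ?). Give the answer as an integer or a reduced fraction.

7

1. [ext C1·C2]  r_C1² + 8r_C1 − 105 = 0  ⇒  r_C1 = 7 (r>0 drops 1)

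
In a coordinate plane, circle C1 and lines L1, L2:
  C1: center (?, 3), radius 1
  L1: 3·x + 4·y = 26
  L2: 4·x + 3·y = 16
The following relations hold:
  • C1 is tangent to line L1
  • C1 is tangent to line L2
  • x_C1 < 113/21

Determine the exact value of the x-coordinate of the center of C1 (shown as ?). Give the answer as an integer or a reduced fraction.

3

1. [C1‖L1]  x_C1² − (28/3)x_C1 + 19 = 0  ⇒  x_C1 = 3 or 19/3
2. [C1‖L2]  x_C1² − (7/2)x_C1 + 3/2 = 0  ⇒  x_C1 = 1/2 or 3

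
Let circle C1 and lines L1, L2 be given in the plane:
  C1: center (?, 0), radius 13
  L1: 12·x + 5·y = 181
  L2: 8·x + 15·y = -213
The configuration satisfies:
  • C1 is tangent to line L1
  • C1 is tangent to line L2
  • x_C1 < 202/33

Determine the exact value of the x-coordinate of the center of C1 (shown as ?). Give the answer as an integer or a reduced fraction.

1

1. [C1‖L1]  x_C1² − (181/6)x_C1 + 175/6 = 0  ⇒  x_C1 = 1 or 175/6
2. [C1‖L2]  x_C1² + (213/4)x_C1 − 217/4 = 0  ⇒  x_C1 = -217/4 or 1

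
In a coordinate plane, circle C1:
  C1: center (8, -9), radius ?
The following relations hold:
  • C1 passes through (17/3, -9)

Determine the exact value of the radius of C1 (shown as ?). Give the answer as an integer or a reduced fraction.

7/3

1. [C1∋P]  r_C1² − 49/9 = 0  ⇒  r_C1 = 7/3 (r>0 drops 1)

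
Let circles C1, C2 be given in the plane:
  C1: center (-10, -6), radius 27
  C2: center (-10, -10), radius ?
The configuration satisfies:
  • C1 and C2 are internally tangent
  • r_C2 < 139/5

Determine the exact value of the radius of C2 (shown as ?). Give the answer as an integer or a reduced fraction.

1. [int C1,C2]  r_C2² − 54r_C2 + 713 = 0  ⇒  r_C2 = 23 or 31
2. given r_C2 < 139/5: keep 23

23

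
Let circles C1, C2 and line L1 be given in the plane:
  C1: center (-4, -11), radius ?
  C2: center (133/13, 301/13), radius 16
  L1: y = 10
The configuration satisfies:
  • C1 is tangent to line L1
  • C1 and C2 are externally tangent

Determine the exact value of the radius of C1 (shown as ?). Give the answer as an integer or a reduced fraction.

1. [C1‖L1]  r_C1² − 441 = 0  ⇒  r_C1 = 21 (r>0 drops 1)
2. [ext C1·C2]  r_C1² + 32r_C1 − 1113 = 0  ⇒  r_C1 = 21 (r>0 drops 1)

21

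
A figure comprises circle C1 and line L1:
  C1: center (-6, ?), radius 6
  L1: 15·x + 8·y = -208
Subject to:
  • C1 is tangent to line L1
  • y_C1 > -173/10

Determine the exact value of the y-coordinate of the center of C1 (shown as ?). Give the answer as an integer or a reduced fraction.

-2

1. [C1‖L1]  y_C1² + (59/2)y_C1 + 55 = 0  ⇒  y_C1 = -55/2 or -2
2. given y_C1 > -173/10: keep -2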